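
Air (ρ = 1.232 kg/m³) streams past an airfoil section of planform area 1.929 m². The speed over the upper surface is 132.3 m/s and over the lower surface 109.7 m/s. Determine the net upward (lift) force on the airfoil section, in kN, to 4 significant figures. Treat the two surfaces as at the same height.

F ≈ 6.499 kN

The faster flow above has the lower pressure; Bernoulli (same height) gives ΔP = ½ρ(v_up² − v_low²).
ΔP = ½·1.232·(132.3² − 109.7²) = 3369 Pa.
Lift = ΔP · A = 3369 × 1.929 = 6499 N.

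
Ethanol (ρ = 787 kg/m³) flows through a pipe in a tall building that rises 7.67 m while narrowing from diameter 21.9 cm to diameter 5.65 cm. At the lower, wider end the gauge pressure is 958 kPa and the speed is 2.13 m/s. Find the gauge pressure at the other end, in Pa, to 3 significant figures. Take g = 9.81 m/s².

The volume flow rate is constant, so v₂ = (A₁/A₂)v₁ = (377/25.1)·2.13 = 32.0 m/s.
Bernoulli: P₁ + ½ρv₁² + ρg h₁ = P₂ + ½ρv₂² + ρg h₂, so P₂ = P₁ + ½ρ(v₁² − v₂²) − ρg(h₂ − h₁).
P₂ = 958000 + ½·787·(2.13² − 32.0²) − 787·9.81·(+7.67) = 958000 + (-401000) − (59200) = 498000 Pa.

P₂ = 498000 Pa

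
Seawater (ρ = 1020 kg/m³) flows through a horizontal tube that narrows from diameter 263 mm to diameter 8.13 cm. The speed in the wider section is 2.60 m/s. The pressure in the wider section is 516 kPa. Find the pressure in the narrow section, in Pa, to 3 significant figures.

The volume flow rate is constant, so v₂ = (A₁/A₂)v₁ = (543/51.9)·2.60 = 27.2 m/s.
Along the horizontal streamline, P + ½ρv² is constant.
P₂ = P₁ − ½ρ(v₂² − v₁²) = 516000 − ½·1020·(27.2² − 2.60²) = 516000 − 374000 = 142000 Pa.

142000 Pa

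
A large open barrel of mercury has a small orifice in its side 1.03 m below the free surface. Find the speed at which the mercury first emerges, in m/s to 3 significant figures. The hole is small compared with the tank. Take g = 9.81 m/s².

v ≈ 4.50 m/s

Bernoulli from surface to hole (P equal, v_surface ≈ 0): v = √(2gh) = √(2×9.81×1.03) = 4.50 m/s.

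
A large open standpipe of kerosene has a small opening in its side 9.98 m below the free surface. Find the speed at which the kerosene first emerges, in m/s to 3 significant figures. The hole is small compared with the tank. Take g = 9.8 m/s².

14.0 m/s

With the surface at rest and both surface and jet at atmospheric pressure, Bernoulli gives ρg h = ½ρv², so v = √(2gh) = √(2·9.8·9.98) = 14.0 m/s.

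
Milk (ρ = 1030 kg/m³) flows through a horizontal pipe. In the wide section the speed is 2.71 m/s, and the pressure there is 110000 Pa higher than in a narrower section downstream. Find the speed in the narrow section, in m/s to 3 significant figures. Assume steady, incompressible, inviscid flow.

v₂ ≈ 14.9 m/s

Along the level pipe P + ½ρv² is conserved, hence v₂² = v₁² + 2(P₁ − P₂)/ρ.
v₂ = √(2.71² + 2·110000/1030) = √(7.34 + 214) = 14.9 m/s.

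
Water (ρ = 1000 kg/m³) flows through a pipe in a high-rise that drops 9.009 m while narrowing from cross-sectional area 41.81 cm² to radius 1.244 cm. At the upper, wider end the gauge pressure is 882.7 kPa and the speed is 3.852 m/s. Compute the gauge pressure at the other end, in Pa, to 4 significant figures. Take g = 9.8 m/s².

429700 Pa

By continuity, v₂ = v₁·A₁/A₂ = 3.852·(41.81/4.862) = 33.13 m/s.
Applying Bernoulli between the two ends and solving for P₂: P₂ = P₁ + ½ρ(v₁² − v₂²) − ρgΔh.
P₂ = 882700 + ½·1000·(3.852² − 33.13²) − 1000·9.8·(−9.009) = 882700 + (-541300) − (-88290) = 429700 Pa.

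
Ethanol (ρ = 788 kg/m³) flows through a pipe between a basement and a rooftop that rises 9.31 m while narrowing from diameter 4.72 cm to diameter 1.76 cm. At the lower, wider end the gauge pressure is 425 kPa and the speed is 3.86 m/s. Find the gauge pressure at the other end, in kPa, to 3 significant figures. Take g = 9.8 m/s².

55.3 kPa

Continuity gives A₁v₁ = A₂v₂, so v₂ = (17.5 cm²)/(2.43 cm²) × 3.86 m/s = 27.8 m/s.
Applying Bernoulli between the two ends and solving for P₂: P₂ = P₁ + ½ρ(v₁² − v₂²) − ρgΔh.
P₂ = 425000 + ½·788·(3.86² − 27.8²) − 788·9.8·(+9.31) = 425000 + (-298000) − (71900) = 55300 Pa.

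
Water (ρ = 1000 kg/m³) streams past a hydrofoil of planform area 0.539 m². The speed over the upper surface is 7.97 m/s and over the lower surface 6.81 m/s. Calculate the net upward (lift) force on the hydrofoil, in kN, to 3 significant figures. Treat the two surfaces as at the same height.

F ≈ 4.62 kN

From P + ½ρv² = const at equal height, P_low − P_up = ½ρ(v_up² − v_low²).
ΔP = ½·1000·(7.97² − 6.81²) = 8570 Pa.
Lift = ΔP · A = 8570 × 0.539 = 4620 N.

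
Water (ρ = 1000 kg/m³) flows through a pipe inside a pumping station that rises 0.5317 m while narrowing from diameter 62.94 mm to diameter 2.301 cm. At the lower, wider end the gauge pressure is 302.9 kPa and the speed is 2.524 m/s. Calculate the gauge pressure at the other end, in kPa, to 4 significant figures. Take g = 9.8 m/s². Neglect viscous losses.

122.6 kPa

Continuity gives A₁v₁ = A₂v₂, so v₂ = (31.11 cm²)/(4.158 cm²) × 2.524 m/s = 18.88 m/s.
Bernoulli: P₁ + ½ρv₁² + ρg h₁ = P₂ + ½ρv₂² + ρg h₂, so P₂ = P₁ + ½ρ(v₁² − v₂²) − ρg(h₂ − h₁).
P₂ = 302900 + ½·1000·(2.524² − 18.88²) − 1000·9.8·(+0.5317) = 302900 + (-175100) − (5211) = 122600 Pa.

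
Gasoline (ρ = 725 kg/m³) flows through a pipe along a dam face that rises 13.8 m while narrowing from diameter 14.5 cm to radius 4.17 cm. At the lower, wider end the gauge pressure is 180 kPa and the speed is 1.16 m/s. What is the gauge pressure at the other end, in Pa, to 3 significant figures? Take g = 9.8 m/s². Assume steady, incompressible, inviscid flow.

The volume flow rate is constant, so v₂ = (A₁/A₂)v₁ = (165/54.6)·1.16 = 3.51 m/s.
Energy conservation along the streamline gives P₂ = P₁ − ½ρ(v₂² − v₁²) − ρg(h₂ − h₁).
P₂ = 180000 + ½·725·(1.16² − 3.51²) − 725·9.8·(+13.8) = 180000 + (-3970) − (98000) = 78000 Pa.

P₂ = 78000 Pa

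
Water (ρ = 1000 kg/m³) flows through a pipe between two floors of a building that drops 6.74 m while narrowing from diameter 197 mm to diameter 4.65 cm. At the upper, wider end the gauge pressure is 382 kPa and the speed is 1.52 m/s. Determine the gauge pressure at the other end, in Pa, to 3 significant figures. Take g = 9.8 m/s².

P₂ = 77100 Pa

Mass conservation (A₁v₁ = A₂v₂) gives v₂ = 1.52 × 305/17.0 = 27.3 m/s.
Applying Bernoulli between the two ends and solving for P₂: P₂ = P₁ + ½ρ(v₁² − v₂²) − ρgΔh.
P₂ = 382000 + ½·1000·(1.52² − 27.3²) − 1000·9.8·(−6.74) = 382000 + (-371000) − (-66100) = 77100 Pa.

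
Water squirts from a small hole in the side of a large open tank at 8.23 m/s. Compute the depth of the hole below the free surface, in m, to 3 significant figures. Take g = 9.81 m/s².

h = 3.45 m

Inverting v = √(2gh) gives h = v² / 2g.
h = 8.23²/(2·9.81) = 67.7/19.62 = 3.45 m.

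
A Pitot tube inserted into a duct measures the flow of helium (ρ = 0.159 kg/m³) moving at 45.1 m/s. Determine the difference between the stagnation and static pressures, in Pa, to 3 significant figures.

ΔP ≈ 162 Pa

Bernoulli between the free stream and the stagnation point: ½ρv² = P_stag − P_static.
ΔP = ½·0.159·45.1² = 162 Pa.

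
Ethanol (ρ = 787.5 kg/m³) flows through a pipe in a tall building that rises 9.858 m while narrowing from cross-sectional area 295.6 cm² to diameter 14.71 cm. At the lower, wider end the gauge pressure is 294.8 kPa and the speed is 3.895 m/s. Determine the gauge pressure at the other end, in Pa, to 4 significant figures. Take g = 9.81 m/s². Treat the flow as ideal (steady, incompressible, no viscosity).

Continuity gives A₁v₁ = A₂v₂, so v₂ = (295.6 cm²)/(169.9 cm²) × 3.895 m/s = 6.775 m/s.
Applying Bernoulli between the two ends and solving for P₂: P₂ = P₁ + ½ρ(v₁² − v₂²) − ρgΔh.
P₂ = 294800 + ½·787.5·(3.895² − 6.775²) − 787.5·9.81·(+9.858) = 294800 + (-12100) − (76160) = 206500 Pa.

206500 Pa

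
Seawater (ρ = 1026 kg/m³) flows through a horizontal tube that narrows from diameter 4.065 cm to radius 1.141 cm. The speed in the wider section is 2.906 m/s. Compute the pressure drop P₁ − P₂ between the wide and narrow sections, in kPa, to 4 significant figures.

ΔP ≈ 39.29 kPa

Continuity gives A₁v₁ = A₂v₂, so v₂ = (12.98 cm²)/(4.090 cm²) × 2.906 m/s = 9.221 m/s.
Bernoulli (h₁ = h₂): P₁ − P₂ = ½ρ(v₂² − v₁²).
P₁ − P₂ = ½·1026·(9.221² − 2.906²) = ½·1026·76.58 = 39290 Pa.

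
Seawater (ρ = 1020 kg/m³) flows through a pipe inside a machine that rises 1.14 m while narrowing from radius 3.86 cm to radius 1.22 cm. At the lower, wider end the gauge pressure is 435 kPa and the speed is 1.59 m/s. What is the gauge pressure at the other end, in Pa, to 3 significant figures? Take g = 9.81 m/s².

By continuity, v₂ = v₁·A₁/A₂ = 1.59·(46.8/4.68) = 15.9 m/s.
Applying Bernoulli between the two ends and solving for P₂: P₂ = P₁ + ½ρ(v₁² − v₂²) − ρgΔh.
P₂ = 435000 + ½·1020·(1.59² − 15.9²) − 1020·9.81·(+1.14) = 435000 + (-128000) − (11400) = 296000 Pa.

P₂ ≈ 296000 Pa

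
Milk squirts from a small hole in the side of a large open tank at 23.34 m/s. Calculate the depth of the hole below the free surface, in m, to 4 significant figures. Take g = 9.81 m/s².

27.77 m

For a small hole in a large open tank, ½v² = gh, giving h = v²/(2g).
h = 23.34²/(2·9.81) = 544.8/19.62 = 27.77 m.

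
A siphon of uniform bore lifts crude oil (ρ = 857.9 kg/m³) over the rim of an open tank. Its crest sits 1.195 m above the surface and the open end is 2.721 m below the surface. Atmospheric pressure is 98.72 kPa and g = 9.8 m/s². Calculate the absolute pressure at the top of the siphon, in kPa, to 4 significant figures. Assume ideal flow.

Bernoulli surface→outlet gives ½v² = g·h_out, so v = √(2·9.8·2.721) = 7.303 m/s.
Continuity keeps v the same throughout the tube; from surface to crest, P_atm + 0 = P_top + ½ρv² + ρg·h_top.
P_top = 98720 − ½·857.9·7.303² − 857.9·9.8·1.195 = 65800 Pa.

65.80 kPa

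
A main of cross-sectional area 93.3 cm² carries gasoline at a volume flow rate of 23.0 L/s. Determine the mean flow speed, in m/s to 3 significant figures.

Q = 23.0 L/s = 0.0230 m³/s.
v = Q/A = 0.0230 / 0.00933 = 2.47 m/s.

v = 2.47 m/s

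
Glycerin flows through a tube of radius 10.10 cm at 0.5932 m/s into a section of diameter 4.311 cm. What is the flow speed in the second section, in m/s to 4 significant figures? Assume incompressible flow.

By continuity, v₂ = v₁·A₁/A₂ = 0.5932·(320.5/14.60) = 13.02 m/s.

v₂ ≈ 13.02 m/s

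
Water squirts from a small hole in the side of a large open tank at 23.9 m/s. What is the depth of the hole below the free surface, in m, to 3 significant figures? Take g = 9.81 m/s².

h ≈ 29.1 m

Torricelli: v = √(2gh), so h = v²/(2g).
h = 23.9²/(2·9.81) = 571/19.62 = 29.1 m.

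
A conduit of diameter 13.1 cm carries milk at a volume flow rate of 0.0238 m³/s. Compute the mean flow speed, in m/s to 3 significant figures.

v = 1.77 m/s

Q = 0.0238 m³/s = 0.0238 m³/s.
v = Q/A = 0.0238 / 0.0135 = 1.77 m/s.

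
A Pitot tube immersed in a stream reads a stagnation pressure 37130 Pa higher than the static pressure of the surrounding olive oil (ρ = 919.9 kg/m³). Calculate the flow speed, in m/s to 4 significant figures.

v ≈ 8.985 m/s

The dynamic pressure equals the rise in static pressure at the stagnation point: ΔP = ½ρv².
v = √(2ΔP/ρ) = √(2·37130/919.9) = 8.985 m/s.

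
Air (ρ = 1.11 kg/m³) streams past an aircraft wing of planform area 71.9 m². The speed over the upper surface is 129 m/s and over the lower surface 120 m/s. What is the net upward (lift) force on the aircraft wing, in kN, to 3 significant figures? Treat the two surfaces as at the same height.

F ≈ 89.4 kN

With equal heights on the two surfaces, Bernoulli gives P_lower − P_upper = ½ρ(v_upper² − v_lower²).
ΔP = ½·1.11·(129² − 120²) = 1240 Pa.
Lift = ΔP · A = 1240 × 71.9 = 89400 N.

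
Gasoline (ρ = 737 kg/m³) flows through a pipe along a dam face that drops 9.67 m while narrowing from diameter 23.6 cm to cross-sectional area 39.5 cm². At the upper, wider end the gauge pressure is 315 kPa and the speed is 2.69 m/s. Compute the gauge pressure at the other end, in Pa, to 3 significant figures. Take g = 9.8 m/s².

60500 Pa

Mass conservation (A₁v₁ = A₂v₂) gives v₂ = 2.69 × 437/39.5 = 29.8 m/s.
Bernoulli: P₁ + ½ρv₁² + ρg h₁ = P₂ + ½ρv₂² + ρg h₂, so P₂ = P₁ + ½ρ(v₁² − v₂²) − ρg(h₂ − h₁).
P₂ = 315000 + ½·737·(2.69² − 29.8²) − 737·9.8·(−9.67) = 315000 + (-324000) − (-69800) = 60500 Pa.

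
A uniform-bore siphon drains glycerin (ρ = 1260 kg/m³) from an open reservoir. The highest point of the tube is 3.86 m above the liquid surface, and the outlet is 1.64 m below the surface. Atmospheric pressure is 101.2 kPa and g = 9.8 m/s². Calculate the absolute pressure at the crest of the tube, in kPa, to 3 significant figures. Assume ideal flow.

Bernoulli surface→outlet gives ½v² = g·h_out, so v = √(2·9.8·1.64) = 5.67 m/s.
With constant cross-section the crest speed equals v; applying Bernoulli from the surface up to the crest, P_top = P_atm − ½ρv² − ρg·h_top.
P_top = 101200 − ½·1260·5.67² − 1260·9.8·3.86 = 33300 Pa.

P_top ≈ 33.3 kPa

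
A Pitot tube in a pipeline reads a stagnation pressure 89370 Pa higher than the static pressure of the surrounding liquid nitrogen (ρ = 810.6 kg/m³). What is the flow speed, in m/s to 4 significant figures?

At the stagnation point the flow is brought to rest, so Bernoulli gives P_stag − P_static = ½ρv².
v = √(2ΔP/ρ) = √(2·89370/810.6) = 14.85 m/s.

v ≈ 14.85 m/s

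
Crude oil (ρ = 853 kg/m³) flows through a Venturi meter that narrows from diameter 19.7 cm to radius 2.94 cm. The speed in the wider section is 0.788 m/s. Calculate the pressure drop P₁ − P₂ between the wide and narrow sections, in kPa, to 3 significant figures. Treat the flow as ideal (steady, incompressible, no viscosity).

ΔP ≈ 33.1 kPa

By continuity, v₂ = v₁·A₁/A₂ = 0.788·(305/27.2) = 8.85 m/s.
With no height change, Bernoulli's equation is P₁ + ½ρv₁² = P₂ + ½ρv₂².
P₁ − P₂ = ½·853·(8.85² − 0.788²) = ½·853·77.6 = 33100 Pa.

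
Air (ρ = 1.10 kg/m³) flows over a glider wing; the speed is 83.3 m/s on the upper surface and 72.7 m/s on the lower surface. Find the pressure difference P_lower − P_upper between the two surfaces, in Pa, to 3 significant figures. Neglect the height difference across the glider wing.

ΔP ≈ 909 Pa

Bernoulli (same height): P_lower − P_upper = ½ρ(v_upper² − v_lower²).
ΔP = ½·1.10·(83.3² − 72.7²) = 909 Pa.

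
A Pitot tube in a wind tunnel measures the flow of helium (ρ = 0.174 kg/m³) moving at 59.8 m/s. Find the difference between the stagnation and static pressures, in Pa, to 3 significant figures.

The dynamic pressure equals the rise in static pressure at the stagnation point: ΔP = ½ρv².
ΔP = ½·0.174·59.8² = 311 Pa.

ΔP ≈ 311 Pa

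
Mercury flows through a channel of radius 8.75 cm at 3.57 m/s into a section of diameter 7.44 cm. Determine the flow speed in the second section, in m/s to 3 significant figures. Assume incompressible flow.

The volume flow rate is constant, so v₂ = (A₁/A₂)v₁ = (241/43.5)·3.57 = 19.8 m/s.

v₂ ≈ 19.8 m/s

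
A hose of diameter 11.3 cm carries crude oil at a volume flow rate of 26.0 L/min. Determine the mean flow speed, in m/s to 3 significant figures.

Q = 26.0 L/min = 0.000433 m³/s.
v = Q/A = 0.000433 / 0.0100 = 0.0432 m/s.

v ≈ 0.0432 m/s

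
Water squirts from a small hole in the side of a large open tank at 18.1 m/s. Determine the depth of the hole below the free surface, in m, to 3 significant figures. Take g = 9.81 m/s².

h ≈ 16.7 m

Inverting v = √(2gh) gives h = v² / 2g.
h = 18.1²/(2·9.81) = 328/19.62 = 16.7 m.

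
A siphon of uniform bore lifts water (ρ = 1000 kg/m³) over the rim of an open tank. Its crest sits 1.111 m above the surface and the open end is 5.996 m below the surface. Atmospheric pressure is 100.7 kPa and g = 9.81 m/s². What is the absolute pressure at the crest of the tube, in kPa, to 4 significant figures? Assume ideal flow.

P_top = 30.98 kPa

The outlet speed comes from Torricelli: v = √(2g·5.996) = 10.85 m/s.
Continuity keeps v the same throughout the tube; from surface to crest, P_atm + 0 = P_top + ½ρv² + ρg·h_top.
P_top = 100700 − ½·1000·10.85² − 1000·9.81·1.111 = 30980 Pa.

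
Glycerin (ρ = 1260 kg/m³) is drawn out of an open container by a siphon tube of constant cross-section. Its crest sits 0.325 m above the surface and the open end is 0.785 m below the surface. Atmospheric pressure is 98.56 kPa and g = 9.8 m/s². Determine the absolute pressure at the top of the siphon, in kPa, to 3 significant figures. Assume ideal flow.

P_top = 84.9 kPa

From the surface to the outlet (both open to atmosphere, surface at rest): v = √(2g·h_out) = √(2·9.8·0.785) = 3.92 m/s.
The bore is uniform, so the speed at the crest is the same v. Bernoulli surface→crest: P_atm = P_top + ½ρv² + ρg·h_top.
P_top = 98560 − ½·1260·3.92² − 1260·9.8·0.325 = 84900 Pa.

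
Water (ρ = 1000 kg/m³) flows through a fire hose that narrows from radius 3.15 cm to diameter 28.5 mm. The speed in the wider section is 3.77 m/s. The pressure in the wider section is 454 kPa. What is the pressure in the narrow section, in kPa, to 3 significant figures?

P₂ ≈ 291 kPa

The volume flow rate is constant, so v₂ = (A₁/A₂)v₁ = (31.2/6.38)·3.77 = 18.4 m/s.
With no height change, Bernoulli's equation is P₁ + ½ρv₁² = P₂ + ½ρv₂².
P₂ = P₁ − ½ρ(v₂² − v₁²) = 454000 − ½·1000·(18.4² − 3.77²) = 454000 − 163000 = 291000 Pa.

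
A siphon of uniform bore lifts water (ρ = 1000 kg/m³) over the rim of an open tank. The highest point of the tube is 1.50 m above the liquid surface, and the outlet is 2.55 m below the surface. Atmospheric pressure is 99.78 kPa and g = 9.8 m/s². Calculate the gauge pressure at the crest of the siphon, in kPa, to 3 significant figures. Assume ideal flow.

Bernoulli surface→outlet gives ½v² = g·h_out, so v = √(2·9.8·2.55) = 7.07 m/s.
With constant cross-section the crest speed equals v; applying Bernoulli from the surface up to the crest, P_top = P_atm − ½ρv² − ρg·h_top.
P_top = 99780 − ½·1000·7.07² − 1000·9.8·1.50 = 60100 Pa. So P_gauge = P_top − P_atm = -39700 Pa.

P_gauge ≈ -39.7 kPa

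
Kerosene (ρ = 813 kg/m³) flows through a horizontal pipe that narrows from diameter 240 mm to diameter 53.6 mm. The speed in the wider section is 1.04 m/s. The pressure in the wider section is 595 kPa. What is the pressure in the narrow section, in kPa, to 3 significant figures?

Continuity gives A₁v₁ = A₂v₂, so v₂ = (452 cm²)/(22.6 cm²) × 1.04 m/s = 20.9 m/s.
With no height change, Bernoulli's equation is P₁ + ½ρv₁² = P₂ + ½ρv₂².
P₂ = P₁ − ½ρ(v₂² − v₁²) = 595000 − ½·813·(20.9² − 1.04²) = 595000 − 176000 = 419000 Pa.

P₂ ≈ 419 kPa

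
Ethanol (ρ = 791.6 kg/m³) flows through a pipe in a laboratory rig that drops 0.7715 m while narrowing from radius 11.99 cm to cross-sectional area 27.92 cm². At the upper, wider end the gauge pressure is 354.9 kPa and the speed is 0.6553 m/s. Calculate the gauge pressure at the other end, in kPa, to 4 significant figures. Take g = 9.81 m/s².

The volume flow rate is constant, so v₂ = (A₁/A₂)v₁ = (451.6/27.92)·0.6553 = 10.60 m/s.
Bernoulli: P₁ + ½ρv₁² + ρg h₁ = P₂ + ½ρv₂² + ρg h₂, so P₂ = P₁ + ½ρ(v₁² − v₂²) − ρg(h₂ − h₁).
P₂ = 354900 + ½·791.6·(0.6553² − 10.60²) − 791.6·9.81·(−0.7715) = 354900 + (-44300) − (-5991) = 316600 Pa.

P₂ = 316.6 kPa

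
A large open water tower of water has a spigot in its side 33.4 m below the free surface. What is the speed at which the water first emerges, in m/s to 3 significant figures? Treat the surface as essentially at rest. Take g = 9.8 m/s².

v ≈ 25.6 m/s

Torricelli's result v = √(2gh) gives v = √(2·9.8·33.4) = 25.6 m/s.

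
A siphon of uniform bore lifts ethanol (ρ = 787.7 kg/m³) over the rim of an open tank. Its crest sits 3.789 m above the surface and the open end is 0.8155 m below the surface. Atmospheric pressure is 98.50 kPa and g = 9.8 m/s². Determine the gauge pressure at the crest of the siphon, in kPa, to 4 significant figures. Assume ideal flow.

-35.54 kPa

From the surface to the outlet (both open to atmosphere, surface at rest): v = √(2g·h_out) = √(2·9.8·0.8155) = 3.998 m/s.
With constant cross-section the crest speed equals v; applying Bernoulli from the surface up to the crest, P_top = P_atm − ½ρv² − ρg·h_top.
P_top = 98500 − ½·787.7·3.998² − 787.7·9.8·3.789 = 62960 Pa. So P_gauge = P_top − P_atm = -35540 Pa.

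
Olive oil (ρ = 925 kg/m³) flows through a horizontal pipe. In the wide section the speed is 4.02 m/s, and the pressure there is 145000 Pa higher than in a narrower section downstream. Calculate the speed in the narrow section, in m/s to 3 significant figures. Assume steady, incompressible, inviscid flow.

v₂ ≈ 18.2 m/s

Along the level pipe P + ½ρv² is conserved, hence v₂² = v₁² + 2(P₁ − P₂)/ρ.
v₂ = √(4.02² + 2·145000/925) = √(16.2 + 314) = 18.2 m/s.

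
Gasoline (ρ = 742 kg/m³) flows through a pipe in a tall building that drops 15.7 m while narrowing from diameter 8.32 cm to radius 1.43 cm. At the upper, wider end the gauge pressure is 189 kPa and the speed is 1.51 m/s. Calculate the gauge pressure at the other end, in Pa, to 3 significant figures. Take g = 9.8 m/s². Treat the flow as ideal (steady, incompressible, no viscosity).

243000 Pa

Continuity gives A₁v₁ = A₂v₂, so v₂ = (54.4 cm²)/(6.42 cm²) × 1.51 m/s = 12.8 m/s.
Energy conservation along the streamline gives P₂ = P₁ − ½ρ(v₂² − v₁²) − ρg(h₂ − h₁).
P₂ = 189000 + ½·742·(1.51² − 12.8²) − 742·9.8·(−15.7) = 189000 + (-59700) − (-114000) = 243000 Pa.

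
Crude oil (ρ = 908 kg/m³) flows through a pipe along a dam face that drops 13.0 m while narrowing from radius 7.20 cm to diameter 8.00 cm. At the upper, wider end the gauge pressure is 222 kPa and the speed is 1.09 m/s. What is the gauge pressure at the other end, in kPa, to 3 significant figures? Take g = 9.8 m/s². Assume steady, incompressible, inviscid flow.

P₂ ≈ 333 kPa

Continuity gives A₁v₁ = A₂v₂, so v₂ = (163 cm²)/(50.3 cm²) × 1.09 m/s = 3.53 m/s.
Applying Bernoulli between the two ends and solving for P₂: P₂ = P₁ + ½ρ(v₁² − v₂²) − ρgΔh.
P₂ = 222000 + ½·908·(1.09² − 3.53²) − 908·9.8·(−13.0) = 222000 + (-5120) − (-116000) = 333000 Pa.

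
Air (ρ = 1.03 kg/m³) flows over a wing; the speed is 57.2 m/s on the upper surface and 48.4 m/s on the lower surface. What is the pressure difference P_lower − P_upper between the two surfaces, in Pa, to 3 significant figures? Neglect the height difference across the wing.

ΔP = 479 Pa

The pressure is lower where the speed is higher: ΔP = ½ρ(v_up² − v_low²).
ΔP = ½·1.03·(57.2² − 48.4²) = 479 Pa.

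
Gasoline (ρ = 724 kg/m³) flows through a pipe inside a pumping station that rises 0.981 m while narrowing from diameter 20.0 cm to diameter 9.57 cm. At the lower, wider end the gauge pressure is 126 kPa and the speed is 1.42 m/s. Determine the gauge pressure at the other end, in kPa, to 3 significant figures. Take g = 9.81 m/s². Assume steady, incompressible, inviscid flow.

Continuity gives A₁v₁ = A₂v₂, so v₂ = (314 cm²)/(71.9 cm²) × 1.42 m/s = 6.20 m/s.
Bernoulli: P₁ + ½ρv₁² + ρg h₁ = P₂ + ½ρv₂² + ρg h₂, so P₂ = P₁ + ½ρ(v₁² − v₂²) − ρg(h₂ − h₁).
P₂ = 126000 + ½·724·(1.42² − 6.20²) − 724·9.81·(+0.981) = 126000 + (-13200) − (6970) = 106000 Pa.

P₂ ≈ 106 kPa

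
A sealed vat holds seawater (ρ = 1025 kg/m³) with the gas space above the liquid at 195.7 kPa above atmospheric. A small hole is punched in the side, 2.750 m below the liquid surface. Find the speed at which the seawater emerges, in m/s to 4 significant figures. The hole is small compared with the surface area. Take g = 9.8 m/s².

Take point 1 at the surface (v₁ ≈ 0) and point 2 at the hole (at atmospheric pressure). Bernoulli: P₁ + ρg h = P_atm + ½ρv₂².
With P₁ − P_atm = 195700 Pa, v₂ = √(2gh + 2ΔP/ρ) = √(2·9.8·2.750 + 2·195700/1025) = 20.87 m/s.

v ≈ 20.87 m/s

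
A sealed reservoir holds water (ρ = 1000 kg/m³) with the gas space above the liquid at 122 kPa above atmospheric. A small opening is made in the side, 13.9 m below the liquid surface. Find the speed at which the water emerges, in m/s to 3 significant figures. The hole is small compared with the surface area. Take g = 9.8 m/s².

22.7 m/s

Take point 1 at the surface (v₁ ≈ 0) and point 2 at the hole (at atmospheric pressure). Bernoulli: P₁ + ρg h = P_atm + ½ρv₂².
With P₁ − P_atm = 122000 Pa, v₂ = √(2gh + 2ΔP/ρ) = √(2·9.8·13.9 + 2·122000/1000) = 22.7 m/s.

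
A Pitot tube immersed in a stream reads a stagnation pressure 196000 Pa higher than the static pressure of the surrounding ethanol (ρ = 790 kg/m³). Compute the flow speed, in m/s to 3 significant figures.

The dynamic pressure equals the rise in static pressure at the stagnation point: ΔP = ½ρv².
v = √(2ΔP/ρ) = √(2·196000/790) = 22.3 m/s.

v = 22.3 m/s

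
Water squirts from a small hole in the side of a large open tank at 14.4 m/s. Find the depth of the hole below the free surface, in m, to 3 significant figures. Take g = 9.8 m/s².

Torricelli: v = √(2gh), so h = v²/(2g).
h = 14.4²/(2·9.8) = 207/19.60 = 10.6 m.

h ≈ 10.6 m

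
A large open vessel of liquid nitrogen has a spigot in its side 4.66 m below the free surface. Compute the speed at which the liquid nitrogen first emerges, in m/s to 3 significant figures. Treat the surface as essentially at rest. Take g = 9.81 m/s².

9.56 m/s

The surface is effectively still and both ends are open, so ½v² = gh and v = √(2·9.81·4.66) = 9.56 m/s.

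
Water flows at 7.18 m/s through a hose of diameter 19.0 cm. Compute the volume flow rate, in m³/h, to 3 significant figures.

Q ≈ 733 m³/h

Q = A·v = 0.0284 m² × 7.18 m/s = 0.204 m³/s.
Converting: 0.204 m³/s × 3600 = 733 m³/h.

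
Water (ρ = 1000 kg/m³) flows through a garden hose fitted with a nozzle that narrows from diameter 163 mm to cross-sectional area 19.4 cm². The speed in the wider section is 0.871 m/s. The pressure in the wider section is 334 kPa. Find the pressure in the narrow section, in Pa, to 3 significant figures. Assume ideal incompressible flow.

Continuity gives A₁v₁ = A₂v₂, so v₂ = (209 cm²)/(19.4 cm²) × 0.871 m/s = 9.37 m/s.
With no height change, Bernoulli's equation is P₁ + ½ρv₁² = P₂ + ½ρv₂².
P₂ = P₁ − ½ρ(v₂² − v₁²) = 334000 − ½·1000·(9.37² − 0.871²) = 334000 − 43500 = 290000 Pa.

P₂ = 290000 Pa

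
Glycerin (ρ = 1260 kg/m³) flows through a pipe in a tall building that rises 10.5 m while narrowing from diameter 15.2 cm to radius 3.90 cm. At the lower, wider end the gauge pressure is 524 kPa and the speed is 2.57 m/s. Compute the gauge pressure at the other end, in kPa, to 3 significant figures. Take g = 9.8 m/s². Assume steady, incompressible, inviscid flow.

P₂ ≈ 338 kPa

The volume flow rate is constant, so v₂ = (A₁/A₂)v₁ = (181/47.8)·2.57 = 9.76 m/s.
Energy conservation along the streamline gives P₂ = P₁ − ½ρ(v₂² − v₁²) − ρg(h₂ − h₁).
P₂ = 524000 + ½·1260·(2.57² − 9.76²) − 1260·9.8·(+10.5) = 524000 + (-55800) − (130000) = 338000 Pa.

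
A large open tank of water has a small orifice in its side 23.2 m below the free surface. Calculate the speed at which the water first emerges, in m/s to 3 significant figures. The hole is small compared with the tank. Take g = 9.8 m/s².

v ≈ 21.3 m/s

Bernoulli from surface to hole (P equal, v_surface ≈ 0): v = √(2gh) = √(2×9.8×23.2) = 21.3 m/s.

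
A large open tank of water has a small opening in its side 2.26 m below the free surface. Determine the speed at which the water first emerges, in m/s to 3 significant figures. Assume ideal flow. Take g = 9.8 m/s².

The surface is effectively still and both ends are open, so ½v² = gh and v = √(2·9.8·2.26) = 6.66 m/s.

v ≈ 6.66 m/s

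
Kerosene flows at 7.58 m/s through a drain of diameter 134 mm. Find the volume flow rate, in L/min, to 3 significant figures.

6410 L/min

Q = A·v = 0.0141 m² × 7.58 m/s = 0.107 m³/s.
Converting: 0.107 m³/s × 60000 = 6410 L/min.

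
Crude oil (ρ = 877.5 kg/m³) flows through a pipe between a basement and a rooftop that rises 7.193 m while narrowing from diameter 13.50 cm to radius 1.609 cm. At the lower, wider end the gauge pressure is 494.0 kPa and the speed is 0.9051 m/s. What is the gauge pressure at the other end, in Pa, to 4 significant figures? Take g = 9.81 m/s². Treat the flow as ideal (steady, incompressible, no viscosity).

By continuity, v₂ = v₁·A₁/A₂ = 0.9051·(143.1/8.133) = 15.93 m/s.
Bernoulli: P₁ + ½ρv₁² + ρg h₁ = P₂ + ½ρv₂² + ρg h₂, so P₂ = P₁ + ½ρ(v₁² − v₂²) − ρg(h₂ − h₁).
P₂ = 494000 + ½·877.5·(0.9051² − 15.93²) − 877.5·9.81·(+7.193) = 494000 + (-111000) − (61920) = 321100 Pa.

P₂ = 321100 Pa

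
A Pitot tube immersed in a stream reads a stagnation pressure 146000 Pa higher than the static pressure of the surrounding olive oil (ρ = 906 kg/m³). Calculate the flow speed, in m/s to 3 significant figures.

v ≈ 18.0 m/s

Bernoulli between the free stream and the stagnation point: ½ρv² = P_stag − P_static.
v = √(2ΔP/ρ) = √(2·146000/906) = 18.0 m/s.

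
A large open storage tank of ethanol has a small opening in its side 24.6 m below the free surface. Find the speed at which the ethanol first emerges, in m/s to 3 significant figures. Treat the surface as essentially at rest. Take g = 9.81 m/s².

Bernoulli from surface to hole (P equal, v_surface ≈ 0): v = √(2gh) = √(2×9.81×24.6) = 22.0 m/s.

v ≈ 22.0 m/s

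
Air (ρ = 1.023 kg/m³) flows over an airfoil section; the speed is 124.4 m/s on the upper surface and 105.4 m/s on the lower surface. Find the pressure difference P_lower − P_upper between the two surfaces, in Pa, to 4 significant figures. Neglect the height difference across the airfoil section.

Bernoulli (same height): P_lower − P_upper = ½ρ(v_upper² − v_lower²).
ΔP = ½·1.023·(124.4² − 105.4²) = 2233 Pa.

ΔP ≈ 2233 Pa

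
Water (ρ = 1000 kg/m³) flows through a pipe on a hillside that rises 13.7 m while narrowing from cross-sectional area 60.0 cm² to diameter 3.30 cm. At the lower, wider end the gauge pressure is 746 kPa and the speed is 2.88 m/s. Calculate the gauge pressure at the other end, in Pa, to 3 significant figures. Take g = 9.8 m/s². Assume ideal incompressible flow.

P₂ ≈ 412000 Pa

By continuity, v₂ = v₁·A₁/A₂ = 2.88·(60.0/8.55) = 20.2 m/s.
Bernoulli: P₁ + ½ρv₁² + ρg h₁ = P₂ + ½ρv₂² + ρg h₂, so P₂ = P₁ + ½ρ(v₁² − v₂²) − ρg(h₂ − h₁).
P₂ = 746000 + ½·1000·(2.88² − 20.2²) − 1000·9.8·(+13.7) = 746000 + (-200000) − (134000) = 412000 Pa.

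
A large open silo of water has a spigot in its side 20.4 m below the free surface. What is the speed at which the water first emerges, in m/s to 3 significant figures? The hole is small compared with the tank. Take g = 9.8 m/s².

v ≈ 20.0 m/s

The surface is effectively still and both ends are open, so ½v² = gh and v = √(2·9.8·20.4) = 20.0 m/s.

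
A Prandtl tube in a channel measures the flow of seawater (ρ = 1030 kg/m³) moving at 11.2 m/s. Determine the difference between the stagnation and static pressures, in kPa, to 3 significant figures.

At the stagnation point the flow is brought to rest, so Bernoulli gives P_stag − P_static = ½ρv².
ΔP = ½·1030·11.2² = 64600 Pa.

ΔP = 64.6 kPa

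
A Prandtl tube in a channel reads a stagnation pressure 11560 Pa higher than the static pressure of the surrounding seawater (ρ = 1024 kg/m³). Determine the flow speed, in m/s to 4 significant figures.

The dynamic pressure equals the rise in static pressure at the stagnation point: ΔP = ½ρv².
v = √(2ΔP/ρ) = √(2·11560/1024) = 4.752 m/s.

4.752 m/s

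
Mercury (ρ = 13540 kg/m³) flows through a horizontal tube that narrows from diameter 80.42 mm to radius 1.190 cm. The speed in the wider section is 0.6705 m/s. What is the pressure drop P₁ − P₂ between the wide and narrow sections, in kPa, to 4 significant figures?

By continuity, v₂ = v₁·A₁/A₂ = 0.6705·(50.79/4.449) = 7.655 m/s.
Along the horizontal streamline, P + ½ρv² is constant.
P₁ − P₂ = ½·13540·(7.655² − 0.6705²) = ½·13540·58.16 = 393700 Pa.

ΔP ≈ 393.7 kPa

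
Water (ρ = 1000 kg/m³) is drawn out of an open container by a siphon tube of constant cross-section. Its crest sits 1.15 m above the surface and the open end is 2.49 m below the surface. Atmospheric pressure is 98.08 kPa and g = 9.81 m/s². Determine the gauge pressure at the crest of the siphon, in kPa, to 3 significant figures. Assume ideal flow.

The outlet speed comes from Torricelli: v = √(2g·2.49) = 6.99 m/s.
The bore is uniform, so the speed at the crest is the same v. Bernoulli surface→crest: P_atm = P_top + ½ρv² + ρg·h_top.
P_top = 98080 − ½·1000·6.99² − 1000·9.81·1.15 = 62400 Pa. So P_gauge = P_top − P_atm = -35700 Pa.

P_gauge ≈ -35.7 kPa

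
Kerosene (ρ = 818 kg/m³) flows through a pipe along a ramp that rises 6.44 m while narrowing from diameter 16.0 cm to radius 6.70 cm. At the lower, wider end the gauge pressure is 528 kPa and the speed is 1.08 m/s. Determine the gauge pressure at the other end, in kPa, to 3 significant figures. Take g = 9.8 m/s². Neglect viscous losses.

Mass conservation (A₁v₁ = A₂v₂) gives v₂ = 1.08 × 201/141 = 1.54 m/s.
Applying Bernoulli between the two ends and solving for P₂: P₂ = P₁ + ½ρ(v₁² − v₂²) − ρgΔh.
P₂ = 528000 + ½·818·(1.08² − 1.54²) − 818·9.8·(+6.44) = 528000 + (-493) − (51600) = 476000 Pa.

476 kPa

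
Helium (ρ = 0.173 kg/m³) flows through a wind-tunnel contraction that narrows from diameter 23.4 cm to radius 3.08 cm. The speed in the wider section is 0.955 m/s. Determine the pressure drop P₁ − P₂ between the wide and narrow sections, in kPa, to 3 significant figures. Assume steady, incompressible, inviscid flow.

Continuity gives A₁v₁ = A₂v₂, so v₂ = (430 cm²)/(29.8 cm²) × 0.955 m/s = 13.8 m/s.
Bernoulli (h₁ = h₂): P₁ − P₂ = ½ρ(v₂² − v₁²).
P₁ − P₂ = ½·0.173·(13.8² − 0.955²) = ½·0.173·189 = 16.3 Pa.

ΔP ≈ 0.0163 kPa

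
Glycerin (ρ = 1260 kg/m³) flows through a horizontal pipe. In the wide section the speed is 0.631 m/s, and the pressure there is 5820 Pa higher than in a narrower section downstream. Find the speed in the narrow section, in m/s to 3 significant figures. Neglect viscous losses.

v₂ = 3.10 m/s

Along the level pipe P + ½ρv² is conserved, hence v₂² = v₁² + 2(P₁ − P₂)/ρ.
v₂ = √(0.631² + 2·5820/1260) = √(0.398 + 9.24) = 3.10 m/s.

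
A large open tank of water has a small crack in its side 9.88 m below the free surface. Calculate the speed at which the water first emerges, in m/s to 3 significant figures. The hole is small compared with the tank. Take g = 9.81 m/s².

13.9 m/s

The surface is effectively still and both ends are open, so ½v² = gh and v = √(2·9.81·9.88) = 13.9 m/s.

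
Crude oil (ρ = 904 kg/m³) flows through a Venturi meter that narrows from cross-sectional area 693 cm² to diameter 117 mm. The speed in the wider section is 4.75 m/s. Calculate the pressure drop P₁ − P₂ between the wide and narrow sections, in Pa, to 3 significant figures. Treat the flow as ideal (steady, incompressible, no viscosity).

By continuity, v₂ = v₁·A₁/A₂ = 4.75·(693/108) = 30.6 m/s.
The pipe is horizontal, so Bernoulli reduces to P₁ + ½ρv₁² = P₂ + ½ρv₂².
P₁ − P₂ = ½·904·(30.6² − 4.75²) = ½·904·915 = 414000 Pa.

ΔP ≈ 414000 Pa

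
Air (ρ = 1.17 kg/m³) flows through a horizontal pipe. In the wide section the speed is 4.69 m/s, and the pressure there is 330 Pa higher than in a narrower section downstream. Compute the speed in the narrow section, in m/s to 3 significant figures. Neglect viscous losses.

24.2 m/s

Along the level pipe P + ½ρv² is conserved, hence v₂² = v₁² + 2(P₁ − P₂)/ρ.
v₂ = √(4.69² + 2·330/1.17) = √(22.0 + 564) = 24.2 m/s.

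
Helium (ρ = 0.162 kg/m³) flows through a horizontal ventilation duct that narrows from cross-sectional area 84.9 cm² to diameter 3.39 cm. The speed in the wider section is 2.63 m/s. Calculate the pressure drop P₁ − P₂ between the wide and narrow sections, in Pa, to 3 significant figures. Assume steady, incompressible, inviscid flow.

Mass conservation (A₁v₁ = A₂v₂) gives v₂ = 2.63 × 84.9/9.03 = 24.7 m/s.
The pipe is horizontal, so Bernoulli reduces to P₁ + ½ρv₁² = P₂ + ½ρv₂².
P₁ − P₂ = ½·0.162·(24.7² − 2.63²) = ½·0.162·605 = 49.0 Pa.

ΔP ≈ 49.0 Pa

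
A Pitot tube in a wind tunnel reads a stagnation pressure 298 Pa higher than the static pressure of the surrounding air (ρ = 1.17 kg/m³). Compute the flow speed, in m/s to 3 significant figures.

v = 22.6 m/s

At the stagnation point the flow is brought to rest, so Bernoulli gives P_stag − P_static = ½ρv².
v = √(2ΔP/ρ) = √(2·298/1.17) = 22.6 m/s.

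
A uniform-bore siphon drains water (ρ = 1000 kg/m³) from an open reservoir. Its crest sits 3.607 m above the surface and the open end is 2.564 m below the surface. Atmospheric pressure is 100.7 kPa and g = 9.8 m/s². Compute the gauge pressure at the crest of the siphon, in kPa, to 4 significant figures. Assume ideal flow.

-60.48 kPa

From the surface to the outlet (both open to atmosphere, surface at rest): v = √(2g·h_out) = √(2·9.8·2.564) = 7.089 m/s.
Continuity keeps v the same throughout the tube; from surface to crest, P_atm + 0 = P_top + ½ρv² + ρg·h_top.
P_top = 100700 − ½·1000·7.089² − 1000·9.8·3.607 = 40220 Pa. So P_gauge = P_top − P_atm = -60480 Pa.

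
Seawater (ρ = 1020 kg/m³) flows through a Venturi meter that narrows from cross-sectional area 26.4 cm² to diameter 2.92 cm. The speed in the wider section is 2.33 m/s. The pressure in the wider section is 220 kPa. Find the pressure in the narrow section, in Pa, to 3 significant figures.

P₂ ≈ 180000 Pa

The volume flow rate is constant, so v₂ = (A₁/A₂)v₁ = (26.4/6.70)·2.33 = 9.19 m/s.
With no height change, Bernoulli's equation is P₁ + ½ρv₁² = P₂ + ½ρv₂².
P₂ = P₁ − ½ρ(v₂² − v₁²) = 220000 − ½·1020·(9.19² − 2.33²) = 220000 − 40300 = 180000 Pa.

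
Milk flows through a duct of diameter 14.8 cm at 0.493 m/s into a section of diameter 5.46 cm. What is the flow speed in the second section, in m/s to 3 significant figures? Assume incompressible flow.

By continuity, v₂ = v₁·A₁/A₂ = 0.493·(172/23.4) = 3.62 m/s.

3.62 m/s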